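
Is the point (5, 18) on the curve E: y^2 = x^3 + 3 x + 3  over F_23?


Check whether y^2 = x^3 + 3 x + 3 (mod 23) for (x, y) = (5, 18).
LHS: y^2 = 18^2 mod 23 = 2
RHS: x^3 + 3 x + 3 = 5^3 + 3*5 + 3 mod 23 = 5
LHS != RHS

No, not on the curve


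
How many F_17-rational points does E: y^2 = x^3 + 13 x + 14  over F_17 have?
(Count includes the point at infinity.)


For each x in F_17, count y with y^2 = x^3 + 13 x + 14 mod 17:
  x = 5: RHS = 0, y in [0]  -> 1 point(s)
  x = 6: RHS = 2, y in [6, 11]  -> 2 point(s)
  x = 8: RHS = 1, y in [1, 16]  -> 2 point(s)
  x = 11: RHS = 9, y in [3, 14]  -> 2 point(s)
  x = 13: RHS = 0, y in [0]  -> 1 point(s)
  x = 14: RHS = 16, y in [4, 13]  -> 2 point(s)
  x = 16: RHS = 0, y in [0]  -> 1 point(s)
Affine points: 11. Add the point at infinity: total = 12.

#E(F_17) = 12


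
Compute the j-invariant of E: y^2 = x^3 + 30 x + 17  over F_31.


Delta = -16(4 a^3 + 27 b^2) mod 31 = 22
-1728 * (4 a)^3 = -1728 * (4*30)^3 mod 31 = 15
j = 15 * 22^(-1) mod 31 = 19

j = 19 (mod 31)


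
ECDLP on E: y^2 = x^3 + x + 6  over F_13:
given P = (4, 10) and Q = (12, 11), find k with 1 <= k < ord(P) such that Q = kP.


Enumerate multiples of P until we hit Q = (12, 11):
  1P = (4, 10)
  2P = (2, 4)
  3P = (3, 6)
  4P = (9, 9)
  5P = (12, 2)
  6P = (11, 10)
  7P = (11, 3)
  8P = (12, 11)
Match found at i = 8.

k = 8


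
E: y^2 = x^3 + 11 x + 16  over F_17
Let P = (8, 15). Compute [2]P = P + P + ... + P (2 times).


k = 2 = 10_2 (binary, LSB first: 01)
Double-and-add from P = (8, 15):
  bit 0 = 0: acc unchanged = O
  bit 1 = 1: acc = O + (0, 4) = (0, 4)

2P = (0, 4)


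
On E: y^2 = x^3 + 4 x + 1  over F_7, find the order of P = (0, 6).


Compute successive multiples of P until we hit O:
  1P = (0, 6)
  2P = (4, 2)
  3P = (4, 5)
  4P = (0, 1)
  5P = O

ord(P) = 5


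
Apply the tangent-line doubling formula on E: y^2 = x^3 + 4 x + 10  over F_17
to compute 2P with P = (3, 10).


Doubling: s = (3 x1^2 + a) / (2 y1)
s = (3*3^2 + 4) / (2*10) mod 17 = 16
x3 = s^2 - 2 x1 mod 17 = 16^2 - 2*3 = 12
y3 = s (x1 - x3) - y1 mod 17 = 16 * (3 - 12) - 10 = 16

2P = (12, 16)


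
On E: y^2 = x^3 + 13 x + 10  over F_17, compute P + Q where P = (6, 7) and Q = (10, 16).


P != Q, so use the chord formula.
s = (y2 - y1) / (x2 - x1) = (9) / (4) mod 17 = 15
x3 = s^2 - x1 - x2 mod 17 = 15^2 - 6 - 10 = 5
y3 = s (x1 - x3) - y1 mod 17 = 15 * (6 - 5) - 7 = 8

P + Q = (5, 8)


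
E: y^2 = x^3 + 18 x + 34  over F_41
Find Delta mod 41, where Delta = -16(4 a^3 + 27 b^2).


4 a^3 + 27 b^2 = 4*18^3 + 27*34^2 = 23328 + 31212 = 54540
Delta = -16 * (54540) = -872640
Delta mod 41 = 4

Delta = 4 (mod 41)


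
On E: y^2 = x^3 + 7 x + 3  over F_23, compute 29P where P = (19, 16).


k = 29 = 11101_2 (binary, LSB first: 10111)
Double-and-add from P = (19, 16):
  bit 0 = 1: acc = O + (19, 16) = (19, 16)
  bit 1 = 0: acc unchanged = (19, 16)
  bit 2 = 1: acc = (19, 16) + (18, 21) = (11, 13)
  bit 3 = 1: acc = (11, 13) + (22, 15) = (6, 13)
  bit 4 = 1: acc = (6, 13) + (20, 1) = (9, 6)

29P = (9, 6)


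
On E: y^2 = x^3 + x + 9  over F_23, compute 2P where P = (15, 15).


Doubling: s = (3 x1^2 + a) / (2 y1)
s = (3*15^2 + 1) / (2*15) mod 23 = 21
x3 = s^2 - 2 x1 mod 23 = 21^2 - 2*15 = 20
y3 = s (x1 - x3) - y1 mod 23 = 21 * (15 - 20) - 15 = 18

2P = (20, 18)


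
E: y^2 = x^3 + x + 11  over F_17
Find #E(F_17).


For each x in F_17, count y with y^2 = x^3 + 1 x + 11 mod 17:
  x = 1: RHS = 13, y in [8, 9]  -> 2 point(s)
  x = 2: RHS = 4, y in [2, 15]  -> 2 point(s)
  x = 7: RHS = 4, y in [2, 15]  -> 2 point(s)
  x = 8: RHS = 4, y in [2, 15]  -> 2 point(s)
  x = 9: RHS = 1, y in [1, 16]  -> 2 point(s)
  x = 10: RHS = 1, y in [1, 16]  -> 2 point(s)
  x = 12: RHS = 0, y in [0]  -> 1 point(s)
  x = 14: RHS = 15, y in [7, 10]  -> 2 point(s)
  x = 15: RHS = 1, y in [1, 16]  -> 2 point(s)
  x = 16: RHS = 9, y in [3, 14]  -> 2 point(s)
Affine points: 19. Add the point at infinity: total = 20.

#E(F_17) = 20


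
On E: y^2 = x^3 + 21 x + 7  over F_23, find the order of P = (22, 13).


Compute successive multiples of P until we hit O:
  1P = (22, 13)
  2P = (20, 3)
  3P = (6, 21)
  4P = (1, 11)
  5P = (1, 12)
  6P = (6, 2)
  7P = (20, 20)
  8P = (22, 10)
  ... (continuing to 9P)
  9P = O

ord(P) = 9


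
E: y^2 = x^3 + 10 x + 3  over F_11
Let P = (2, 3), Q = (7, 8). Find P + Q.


P != Q, so use the chord formula.
s = (y2 - y1) / (x2 - x1) = (5) / (5) mod 11 = 1
x3 = s^2 - x1 - x2 mod 11 = 1^2 - 2 - 7 = 3
y3 = s (x1 - x3) - y1 mod 11 = 1 * (2 - 3) - 3 = 7

P + Q = (3, 7)


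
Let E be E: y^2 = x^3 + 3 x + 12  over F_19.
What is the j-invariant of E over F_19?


Delta = -16(4 a^3 + 27 b^2) mod 19 = 18
-1728 * (4 a)^3 = -1728 * (4*3)^3 mod 19 = 18
j = 18 * 18^(-1) mod 19 = 1

j = 1 (mod 19)


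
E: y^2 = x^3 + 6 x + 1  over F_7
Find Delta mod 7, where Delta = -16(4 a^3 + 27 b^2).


4 a^3 + 27 b^2 = 4*6^3 + 27*1^2 = 864 + 27 = 891
Delta = -16 * (891) = -14256
Delta mod 7 = 3

Delta = 3 (mod 7)


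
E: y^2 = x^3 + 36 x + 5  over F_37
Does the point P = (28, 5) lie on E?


Check whether y^2 = x^3 + 36 x + 5 (mod 37) for (x, y) = (28, 5).
LHS: y^2 = 5^2 mod 37 = 25
RHS: x^3 + 36 x + 5 = 28^3 + 36*28 + 5 mod 37 = 25
LHS = RHS

Yes, on the curve


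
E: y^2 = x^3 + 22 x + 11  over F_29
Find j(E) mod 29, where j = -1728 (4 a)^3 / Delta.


Delta = -16(4 a^3 + 27 b^2) mod 29 = 14
-1728 * (4 a)^3 = -1728 * (4*22)^3 mod 29 = 12
j = 12 * 14^(-1) mod 29 = 5

j = 5 (mod 29)


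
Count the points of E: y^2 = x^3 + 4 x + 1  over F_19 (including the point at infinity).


For each x in F_19, count y with y^2 = x^3 + 4 x + 1 mod 19:
  x = 0: RHS = 1, y in [1, 18]  -> 2 point(s)
  x = 1: RHS = 6, y in [5, 14]  -> 2 point(s)
  x = 2: RHS = 17, y in [6, 13]  -> 2 point(s)
  x = 4: RHS = 5, y in [9, 10]  -> 2 point(s)
  x = 7: RHS = 11, y in [7, 12]  -> 2 point(s)
  x = 9: RHS = 6, y in [5, 14]  -> 2 point(s)
  x = 15: RHS = 16, y in [4, 15]  -> 2 point(s)
  x = 16: RHS = 0, y in [0]  -> 1 point(s)
  x = 17: RHS = 4, y in [2, 17]  -> 2 point(s)
Affine points: 17. Add the point at infinity: total = 18.

#E(F_19) = 18


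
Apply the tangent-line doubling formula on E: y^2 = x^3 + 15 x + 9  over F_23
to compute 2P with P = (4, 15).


Doubling: s = (3 x1^2 + a) / (2 y1)
s = (3*4^2 + 15) / (2*15) mod 23 = 9
x3 = s^2 - 2 x1 mod 23 = 9^2 - 2*4 = 4
y3 = s (x1 - x3) - y1 mod 23 = 9 * (4 - 4) - 15 = 8

2P = (4, 8)


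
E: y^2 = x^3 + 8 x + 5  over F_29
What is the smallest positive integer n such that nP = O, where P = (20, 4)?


Compute successive multiples of P until we hit O:
  1P = (20, 4)
  2P = (25, 24)
  3P = (0, 18)
  4P = (15, 7)
  5P = (28, 24)
  6P = (9, 9)
  7P = (5, 5)
  8P = (8, 1)
  ... (continuing to 24P)
  24P = O

ord(P) = 24


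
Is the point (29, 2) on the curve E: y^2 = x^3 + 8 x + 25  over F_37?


Check whether y^2 = x^3 + 8 x + 25 (mod 37) for (x, y) = (29, 2).
LHS: y^2 = 2^2 mod 37 = 4
RHS: x^3 + 8 x + 25 = 29^3 + 8*29 + 25 mod 37 = 4
LHS = RHS

Yes, on the curve


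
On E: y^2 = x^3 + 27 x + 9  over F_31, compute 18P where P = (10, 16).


k = 18 = 10010_2 (binary, LSB first: 01001)
Double-and-add from P = (10, 16):
  bit 0 = 0: acc unchanged = O
  bit 1 = 1: acc = O + (21, 14) = (21, 14)
  bit 2 = 0: acc unchanged = (21, 14)
  bit 3 = 0: acc unchanged = (21, 14)
  bit 4 = 1: acc = (21, 14) + (23, 5) = (15, 21)

18P = (15, 21)


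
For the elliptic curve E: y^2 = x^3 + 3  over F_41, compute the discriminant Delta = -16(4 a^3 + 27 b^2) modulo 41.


4 a^3 + 27 b^2 = 4*0^3 + 27*3^2 = 0 + 243 = 243
Delta = -16 * (243) = -3888
Delta mod 41 = 7

Delta = 7 (mod 41)


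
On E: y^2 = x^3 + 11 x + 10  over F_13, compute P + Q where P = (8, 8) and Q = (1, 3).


P != Q, so use the chord formula.
s = (y2 - y1) / (x2 - x1) = (8) / (6) mod 13 = 10
x3 = s^2 - x1 - x2 mod 13 = 10^2 - 8 - 1 = 0
y3 = s (x1 - x3) - y1 mod 13 = 10 * (8 - 0) - 8 = 7

P + Q = (0, 7)


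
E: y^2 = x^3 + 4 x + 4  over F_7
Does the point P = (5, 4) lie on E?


Check whether y^2 = x^3 + 4 x + 4 (mod 7) for (x, y) = (5, 4).
LHS: y^2 = 4^2 mod 7 = 2
RHS: x^3 + 4 x + 4 = 5^3 + 4*5 + 4 mod 7 = 2
LHS = RHS

Yes, on the curve


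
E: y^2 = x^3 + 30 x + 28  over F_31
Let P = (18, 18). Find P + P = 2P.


Doubling: s = (3 x1^2 + a) / (2 y1)
s = (3*18^2 + 30) / (2*18) mod 31 = 2
x3 = s^2 - 2 x1 mod 31 = 2^2 - 2*18 = 30
y3 = s (x1 - x3) - y1 mod 31 = 2 * (18 - 30) - 18 = 20

2P = (30, 20)


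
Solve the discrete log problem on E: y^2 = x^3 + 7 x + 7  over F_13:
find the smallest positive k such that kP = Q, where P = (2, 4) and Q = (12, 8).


Enumerate multiples of P until we hit Q = (12, 8):
  1P = (2, 4)
  2P = (12, 8)
Match found at i = 2.

k = 2


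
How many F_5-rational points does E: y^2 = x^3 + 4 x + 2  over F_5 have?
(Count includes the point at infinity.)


For each x in F_5, count y with y^2 = x^3 + 4 x + 2 mod 5:
  x = 3: RHS = 1, y in [1, 4]  -> 2 point(s)
Affine points: 2. Add the point at infinity: total = 3.

#E(F_5) = 3


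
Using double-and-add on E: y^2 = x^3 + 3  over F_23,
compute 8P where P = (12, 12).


k = 8 = 1000_2 (binary, LSB first: 0001)
Double-and-add from P = (12, 12):
  bit 0 = 0: acc unchanged = O
  bit 1 = 0: acc unchanged = O
  bit 2 = 0: acc unchanged = O
  bit 3 = 1: acc = O + (0, 7) = (0, 7)

8P = (0, 7)


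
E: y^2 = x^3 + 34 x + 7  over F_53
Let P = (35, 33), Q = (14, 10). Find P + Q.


P != Q, so use the chord formula.
s = (y2 - y1) / (x2 - x1) = (30) / (32) mod 53 = 44
x3 = s^2 - x1 - x2 mod 53 = 44^2 - 35 - 14 = 32
y3 = s (x1 - x3) - y1 mod 53 = 44 * (35 - 32) - 33 = 46

P + Q = (32, 46)


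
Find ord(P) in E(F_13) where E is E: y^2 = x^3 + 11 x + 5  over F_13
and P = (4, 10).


Compute successive multiples of P until we hit O:
  1P = (4, 10)
  2P = (6, 1)
  3P = (7, 10)
  4P = (2, 3)
  5P = (3, 0)
  6P = (2, 10)
  7P = (7, 3)
  8P = (6, 12)
  ... (continuing to 10P)
  10P = O

ord(P) = 10


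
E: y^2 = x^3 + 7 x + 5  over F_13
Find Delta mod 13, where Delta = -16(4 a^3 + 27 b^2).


4 a^3 + 27 b^2 = 4*7^3 + 27*5^2 = 1372 + 675 = 2047
Delta = -16 * (2047) = -32752
Delta mod 13 = 8

Delta = 8 (mod 13)


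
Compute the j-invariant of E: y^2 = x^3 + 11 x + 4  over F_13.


Delta = -16(4 a^3 + 27 b^2) mod 13 = 9
-1728 * (4 a)^3 = -1728 * (4*11)^3 mod 13 = 8
j = 8 * 9^(-1) mod 13 = 11

j = 11 (mod 13)


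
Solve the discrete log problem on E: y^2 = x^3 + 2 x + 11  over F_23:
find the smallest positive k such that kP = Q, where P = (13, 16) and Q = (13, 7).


Enumerate multiples of P until we hit Q = (13, 7):
  1P = (13, 16)
  2P = (15, 14)
  3P = (19, 13)
  4P = (20, 22)
  5P = (2, 0)
  6P = (20, 1)
  7P = (19, 10)
  8P = (15, 9)
  9P = (13, 7)
Match found at i = 9.

k = 9


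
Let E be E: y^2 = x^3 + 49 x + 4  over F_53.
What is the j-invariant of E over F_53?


Delta = -16(4 a^3 + 27 b^2) mod 53 = 46
-1728 * (4 a)^3 = -1728 * (4*49)^3 mod 53 = 3
j = 3 * 46^(-1) mod 53 = 45

j = 45 (mod 53)


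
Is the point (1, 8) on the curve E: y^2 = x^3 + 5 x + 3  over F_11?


Check whether y^2 = x^3 + 5 x + 3 (mod 11) for (x, y) = (1, 8).
LHS: y^2 = 8^2 mod 11 = 9
RHS: x^3 + 5 x + 3 = 1^3 + 5*1 + 3 mod 11 = 9
LHS = RHS

Yes, on the curve


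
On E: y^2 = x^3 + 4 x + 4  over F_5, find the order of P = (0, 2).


Compute successive multiples of P until we hit O:
  1P = (0, 2)
  2P = (1, 2)
  3P = (4, 3)
  4P = (2, 0)
  5P = (4, 2)
  6P = (1, 3)
  7P = (0, 3)
  8P = O

ord(P) = 8


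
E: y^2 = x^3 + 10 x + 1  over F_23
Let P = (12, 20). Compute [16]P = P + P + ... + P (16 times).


k = 16 = 10000_2 (binary, LSB first: 00001)
Double-and-add from P = (12, 20):
  bit 0 = 0: acc unchanged = O
  bit 1 = 0: acc unchanged = O
  bit 2 = 0: acc unchanged = O
  bit 3 = 0: acc unchanged = O
  bit 4 = 1: acc = O + (20, 17) = (20, 17)

16P = (20, 17)


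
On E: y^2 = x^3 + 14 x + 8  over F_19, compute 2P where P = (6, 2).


Doubling: s = (3 x1^2 + a) / (2 y1)
s = (3*6^2 + 14) / (2*2) mod 19 = 2
x3 = s^2 - 2 x1 mod 19 = 2^2 - 2*6 = 11
y3 = s (x1 - x3) - y1 mod 19 = 2 * (6 - 11) - 2 = 7

2P = (11, 7)


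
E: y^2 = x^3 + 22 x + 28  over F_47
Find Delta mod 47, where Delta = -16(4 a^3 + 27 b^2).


4 a^3 + 27 b^2 = 4*22^3 + 27*28^2 = 42592 + 21168 = 63760
Delta = -16 * (63760) = -1020160
Delta mod 47 = 22

Delta = 22 (mod 47)


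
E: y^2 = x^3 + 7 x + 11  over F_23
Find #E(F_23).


For each x in F_23, count y with y^2 = x^3 + 7 x + 11 mod 23:
  x = 3: RHS = 13, y in [6, 17]  -> 2 point(s)
  x = 6: RHS = 16, y in [4, 19]  -> 2 point(s)
  x = 7: RHS = 12, y in [9, 14]  -> 2 point(s)
  x = 8: RHS = 4, y in [2, 21]  -> 2 point(s)
  x = 10: RHS = 0, y in [0]  -> 1 point(s)
  x = 11: RHS = 16, y in [4, 19]  -> 2 point(s)
  x = 12: RHS = 6, y in [11, 12]  -> 2 point(s)
  x = 14: RHS = 1, y in [1, 22]  -> 2 point(s)
  x = 15: RHS = 18, y in [8, 15]  -> 2 point(s)
  x = 17: RHS = 6, y in [11, 12]  -> 2 point(s)
  x = 18: RHS = 12, y in [9, 14]  -> 2 point(s)
  x = 20: RHS = 9, y in [3, 20]  -> 2 point(s)
  x = 21: RHS = 12, y in [9, 14]  -> 2 point(s)
  x = 22: RHS = 3, y in [7, 16]  -> 2 point(s)
Affine points: 27. Add the point at infinity: total = 28.

#E(F_23) = 28


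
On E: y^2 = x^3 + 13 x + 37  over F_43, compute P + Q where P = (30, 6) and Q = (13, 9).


P != Q, so use the chord formula.
s = (y2 - y1) / (x2 - x1) = (3) / (26) mod 43 = 15
x3 = s^2 - x1 - x2 mod 43 = 15^2 - 30 - 13 = 10
y3 = s (x1 - x3) - y1 mod 43 = 15 * (30 - 10) - 6 = 36

P + Q = (10, 36)


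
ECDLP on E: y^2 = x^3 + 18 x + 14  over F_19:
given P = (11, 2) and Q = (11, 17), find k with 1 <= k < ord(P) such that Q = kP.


Enumerate multiples of P until we hit Q = (11, 17):
  1P = (11, 2)
  2P = (3, 0)
  3P = (11, 17)
Match found at i = 3.

k = 3


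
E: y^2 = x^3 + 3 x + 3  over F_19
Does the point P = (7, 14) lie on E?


Check whether y^2 = x^3 + 3 x + 3 (mod 19) for (x, y) = (7, 14).
LHS: y^2 = 14^2 mod 19 = 6
RHS: x^3 + 3 x + 3 = 7^3 + 3*7 + 3 mod 19 = 6
LHS = RHS

Yes, on the curve


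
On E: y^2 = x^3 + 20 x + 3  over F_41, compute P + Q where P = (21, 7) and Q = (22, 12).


P != Q, so use the chord formula.
s = (y2 - y1) / (x2 - x1) = (5) / (1) mod 41 = 5
x3 = s^2 - x1 - x2 mod 41 = 5^2 - 21 - 22 = 23
y3 = s (x1 - x3) - y1 mod 41 = 5 * (21 - 23) - 7 = 24

P + Q = (23, 24)


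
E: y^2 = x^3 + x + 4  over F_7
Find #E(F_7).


For each x in F_7, count y with y^2 = x^3 + 1 x + 4 mod 7:
  x = 0: RHS = 4, y in [2, 5]  -> 2 point(s)
  x = 2: RHS = 0, y in [0]  -> 1 point(s)
  x = 4: RHS = 2, y in [3, 4]  -> 2 point(s)
  x = 5: RHS = 1, y in [1, 6]  -> 2 point(s)
  x = 6: RHS = 2, y in [3, 4]  -> 2 point(s)
Affine points: 9. Add the point at infinity: total = 10.

#E(F_7) = 10


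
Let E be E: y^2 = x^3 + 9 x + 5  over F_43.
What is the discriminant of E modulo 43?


4 a^3 + 27 b^2 = 4*9^3 + 27*5^2 = 2916 + 675 = 3591
Delta = -16 * (3591) = -57456
Delta mod 43 = 35

Delta = 35 (mod 43)


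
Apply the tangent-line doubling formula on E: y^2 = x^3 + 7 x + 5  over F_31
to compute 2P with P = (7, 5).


Doubling: s = (3 x1^2 + a) / (2 y1)
s = (3*7^2 + 7) / (2*5) mod 31 = 3
x3 = s^2 - 2 x1 mod 31 = 3^2 - 2*7 = 26
y3 = s (x1 - x3) - y1 mod 31 = 3 * (7 - 26) - 5 = 0

2P = (26, 0)


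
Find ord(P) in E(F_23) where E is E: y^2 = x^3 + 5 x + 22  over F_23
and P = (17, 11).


Compute successive multiples of P until we hit O:
  1P = (17, 11)
  2P = (16, 14)
  3P = (22, 4)
  4P = (20, 7)
  5P = (21, 2)
  6P = (3, 15)
  7P = (12, 4)
  8P = (7, 3)
  ... (continuing to 17P)
  17P = O

ord(P) = 17


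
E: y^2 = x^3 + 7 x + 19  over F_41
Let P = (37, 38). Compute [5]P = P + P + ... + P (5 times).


k = 5 = 101_2 (binary, LSB first: 101)
Double-and-add from P = (37, 38):
  bit 0 = 1: acc = O + (37, 38) = (37, 38)
  bit 1 = 0: acc unchanged = (37, 38)
  bit 2 = 1: acc = (37, 38) + (10, 33) = (14, 27)

5P = (14, 27)


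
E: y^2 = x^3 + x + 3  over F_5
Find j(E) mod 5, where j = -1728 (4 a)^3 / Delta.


Delta = -16(4 a^3 + 27 b^2) mod 5 = 3
-1728 * (4 a)^3 = -1728 * (4*1)^3 mod 5 = 3
j = 3 * 3^(-1) mod 5 = 1

j = 1 (mod 5)


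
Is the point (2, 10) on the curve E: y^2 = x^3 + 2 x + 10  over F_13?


Check whether y^2 = x^3 + 2 x + 10 (mod 13) for (x, y) = (2, 10).
LHS: y^2 = 10^2 mod 13 = 9
RHS: x^3 + 2 x + 10 = 2^3 + 2*2 + 10 mod 13 = 9
LHS = RHS

Yes, on the curve


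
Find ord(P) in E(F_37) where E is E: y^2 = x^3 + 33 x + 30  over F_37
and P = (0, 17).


Compute successive multiples of P until we hit O:
  1P = (0, 17)
  2P = (10, 19)
  3P = (30, 14)
  4P = (17, 18)
  5P = (4, 35)
  6P = (7, 7)
  7P = (26, 36)
  8P = (36, 25)
  ... (continuing to 28P)
  28P = O

ord(P) = 28


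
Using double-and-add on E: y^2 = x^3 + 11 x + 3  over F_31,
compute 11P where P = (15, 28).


k = 11 = 1011_2 (binary, LSB first: 1101)
Double-and-add from P = (15, 28):
  bit 0 = 1: acc = O + (15, 28) = (15, 28)
  bit 1 = 1: acc = (15, 28) + (29, 2) = (5, 11)
  bit 2 = 0: acc unchanged = (5, 11)
  bit 3 = 1: acc = (5, 11) + (3, 30) = (28, 6)

11P = (28, 6)


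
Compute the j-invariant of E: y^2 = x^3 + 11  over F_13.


Delta = -16(4 a^3 + 27 b^2) mod 13 = 1
-1728 * (4 a)^3 = -1728 * (4*0)^3 mod 13 = 0
j = 0 * 1^(-1) mod 13 = 0

j = 0 (mod 13)


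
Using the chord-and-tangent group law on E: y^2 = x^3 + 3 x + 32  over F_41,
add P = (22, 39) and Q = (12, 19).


P != Q, so use the chord formula.
s = (y2 - y1) / (x2 - x1) = (21) / (31) mod 41 = 2
x3 = s^2 - x1 - x2 mod 41 = 2^2 - 22 - 12 = 11
y3 = s (x1 - x3) - y1 mod 41 = 2 * (22 - 11) - 39 = 24

P + Q = (11, 24)


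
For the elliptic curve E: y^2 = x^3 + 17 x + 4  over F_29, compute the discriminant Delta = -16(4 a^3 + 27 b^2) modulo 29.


4 a^3 + 27 b^2 = 4*17^3 + 27*4^2 = 19652 + 432 = 20084
Delta = -16 * (20084) = -321344
Delta mod 29 = 5

Delta = 5 (mod 29)


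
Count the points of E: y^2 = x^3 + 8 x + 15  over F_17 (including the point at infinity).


For each x in F_17, count y with y^2 = x^3 + 8 x + 15 mod 17:
  x = 0: RHS = 15, y in [7, 10]  -> 2 point(s)
  x = 3: RHS = 15, y in [7, 10]  -> 2 point(s)
  x = 4: RHS = 9, y in [3, 14]  -> 2 point(s)
  x = 8: RHS = 13, y in [8, 9]  -> 2 point(s)
  x = 9: RHS = 0, y in [0]  -> 1 point(s)
  x = 13: RHS = 4, y in [2, 15]  -> 2 point(s)
  x = 14: RHS = 15, y in [7, 10]  -> 2 point(s)
  x = 15: RHS = 8, y in [5, 12]  -> 2 point(s)
Affine points: 15. Add the point at infinity: total = 16.

#E(F_17) = 16


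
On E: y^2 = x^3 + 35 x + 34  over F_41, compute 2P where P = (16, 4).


Doubling: s = (3 x1^2 + a) / (2 y1)
s = (3*16^2 + 35) / (2*4) mod 41 = 3
x3 = s^2 - 2 x1 mod 41 = 3^2 - 2*16 = 18
y3 = s (x1 - x3) - y1 mod 41 = 3 * (16 - 18) - 4 = 31

2P = (18, 31)


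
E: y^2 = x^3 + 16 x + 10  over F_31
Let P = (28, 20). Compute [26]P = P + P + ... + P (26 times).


k = 26 = 11010_2 (binary, LSB first: 01011)
Double-and-add from P = (28, 20):
  bit 0 = 0: acc unchanged = O
  bit 1 = 1: acc = O + (25, 15) = (25, 15)
  bit 2 = 0: acc unchanged = (25, 15)
  bit 3 = 1: acc = (25, 15) + (17, 7) = (21, 20)
  bit 4 = 1: acc = (21, 20) + (4, 18) = (25, 16)

26P = (25, 16)


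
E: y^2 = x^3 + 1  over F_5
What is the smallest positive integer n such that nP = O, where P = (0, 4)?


Compute successive multiples of P until we hit O:
  1P = (0, 4)
  2P = (0, 1)
  3P = O

ord(P) = 3


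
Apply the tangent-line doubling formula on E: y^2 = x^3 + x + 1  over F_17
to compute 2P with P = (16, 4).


Doubling: s = (3 x1^2 + a) / (2 y1)
s = (3*16^2 + 1) / (2*4) mod 17 = 9
x3 = s^2 - 2 x1 mod 17 = 9^2 - 2*16 = 15
y3 = s (x1 - x3) - y1 mod 17 = 9 * (16 - 15) - 4 = 5

2P = (15, 5)


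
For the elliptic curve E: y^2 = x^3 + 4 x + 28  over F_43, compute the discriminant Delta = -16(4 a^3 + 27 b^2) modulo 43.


4 a^3 + 27 b^2 = 4*4^3 + 27*28^2 = 256 + 21168 = 21424
Delta = -16 * (21424) = -342784
Delta mod 43 = 12

Delta = 12 (mod 43)


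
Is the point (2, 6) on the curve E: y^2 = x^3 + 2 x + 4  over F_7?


Check whether y^2 = x^3 + 2 x + 4 (mod 7) for (x, y) = (2, 6).
LHS: y^2 = 6^2 mod 7 = 1
RHS: x^3 + 2 x + 4 = 2^3 + 2*2 + 4 mod 7 = 2
LHS != RHS

No, not on the curve


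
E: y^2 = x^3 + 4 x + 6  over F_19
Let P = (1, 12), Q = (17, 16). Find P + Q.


P != Q, so use the chord formula.
s = (y2 - y1) / (x2 - x1) = (4) / (16) mod 19 = 5
x3 = s^2 - x1 - x2 mod 19 = 5^2 - 1 - 17 = 7
y3 = s (x1 - x3) - y1 mod 19 = 5 * (1 - 7) - 12 = 15

P + Q = (7, 15)


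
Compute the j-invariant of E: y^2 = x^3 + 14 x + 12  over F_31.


Delta = -16(4 a^3 + 27 b^2) mod 31 = 8
-1728 * (4 a)^3 = -1728 * (4*14)^3 mod 31 = 8
j = 8 * 8^(-1) mod 31 = 1

j = 1 (mod 31)


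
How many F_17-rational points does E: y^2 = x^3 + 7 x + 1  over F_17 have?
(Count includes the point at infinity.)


For each x in F_17, count y with y^2 = x^3 + 7 x + 1 mod 17:
  x = 0: RHS = 1, y in [1, 16]  -> 2 point(s)
  x = 1: RHS = 9, y in [3, 14]  -> 2 point(s)
  x = 3: RHS = 15, y in [7, 10]  -> 2 point(s)
  x = 4: RHS = 8, y in [5, 12]  -> 2 point(s)
  x = 5: RHS = 8, y in [5, 12]  -> 2 point(s)
  x = 6: RHS = 4, y in [2, 15]  -> 2 point(s)
  x = 7: RHS = 2, y in [6, 11]  -> 2 point(s)
  x = 8: RHS = 8, y in [5, 12]  -> 2 point(s)
  x = 10: RHS = 0, y in [0]  -> 1 point(s)
  x = 11: RHS = 15, y in [7, 10]  -> 2 point(s)
  x = 14: RHS = 4, y in [2, 15]  -> 2 point(s)
  x = 15: RHS = 13, y in [8, 9]  -> 2 point(s)
Affine points: 23. Add the point at infinity: total = 24.

#E(F_17) = 24


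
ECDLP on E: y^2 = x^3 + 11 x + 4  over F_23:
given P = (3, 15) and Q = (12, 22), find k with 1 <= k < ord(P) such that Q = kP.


Enumerate multiples of P until we hit Q = (12, 22):
  1P = (3, 15)
  2P = (0, 21)
  3P = (1, 4)
  4P = (9, 21)
  5P = (12, 22)
Match found at i = 5.

k = 5


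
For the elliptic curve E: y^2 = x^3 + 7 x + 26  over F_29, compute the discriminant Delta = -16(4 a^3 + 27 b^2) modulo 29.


4 a^3 + 27 b^2 = 4*7^3 + 27*26^2 = 1372 + 18252 = 19624
Delta = -16 * (19624) = -313984
Delta mod 29 = 28

Delta = 28 (mod 29)


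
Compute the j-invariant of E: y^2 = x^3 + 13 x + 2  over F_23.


Delta = -16(4 a^3 + 27 b^2) mod 23 = 11
-1728 * (4 a)^3 = -1728 * (4*13)^3 mod 23 = 19
j = 19 * 11^(-1) mod 23 = 8

j = 8 (mod 23)


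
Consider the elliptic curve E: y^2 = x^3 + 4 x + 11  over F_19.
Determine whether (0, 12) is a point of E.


Check whether y^2 = x^3 + 4 x + 11 (mod 19) for (x, y) = (0, 12).
LHS: y^2 = 12^2 mod 19 = 11
RHS: x^3 + 4 x + 11 = 0^3 + 4*0 + 11 mod 19 = 11
LHS = RHS

Yes, on the curve


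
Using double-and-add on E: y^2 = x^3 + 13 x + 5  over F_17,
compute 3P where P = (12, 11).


k = 3 = 11_2 (binary, LSB first: 11)
Double-and-add from P = (12, 11):
  bit 0 = 1: acc = O + (12, 11) = (12, 11)
  bit 1 = 1: acc = (12, 11) + (9, 1) = (9, 16)

3P = (9, 16)


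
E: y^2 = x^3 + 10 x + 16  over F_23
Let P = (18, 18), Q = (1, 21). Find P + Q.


P != Q, so use the chord formula.
s = (y2 - y1) / (x2 - x1) = (3) / (6) mod 23 = 12
x3 = s^2 - x1 - x2 mod 23 = 12^2 - 18 - 1 = 10
y3 = s (x1 - x3) - y1 mod 23 = 12 * (18 - 10) - 18 = 9

P + Q = (10, 9)


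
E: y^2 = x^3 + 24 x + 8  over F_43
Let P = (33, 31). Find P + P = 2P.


Doubling: s = (3 x1^2 + a) / (2 y1)
s = (3*33^2 + 24) / (2*31) mod 43 = 8
x3 = s^2 - 2 x1 mod 43 = 8^2 - 2*33 = 41
y3 = s (x1 - x3) - y1 mod 43 = 8 * (33 - 41) - 31 = 34

2P = (41, 34)


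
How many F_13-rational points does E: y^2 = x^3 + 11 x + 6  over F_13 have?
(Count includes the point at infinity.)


For each x in F_13, count y with y^2 = x^3 + 11 x + 6 mod 13:
  x = 2: RHS = 10, y in [6, 7]  -> 2 point(s)
  x = 3: RHS = 1, y in [1, 12]  -> 2 point(s)
  x = 4: RHS = 10, y in [6, 7]  -> 2 point(s)
  x = 5: RHS = 4, y in [2, 11]  -> 2 point(s)
  x = 7: RHS = 10, y in [6, 7]  -> 2 point(s)
Affine points: 10. Add the point at infinity: total = 11.

#E(F_13) = 11


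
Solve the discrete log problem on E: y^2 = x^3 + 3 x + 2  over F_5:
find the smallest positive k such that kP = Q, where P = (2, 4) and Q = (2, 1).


Enumerate multiples of P until we hit Q = (2, 1):
  1P = (2, 4)
  2P = (1, 1)
  3P = (1, 4)
  4P = (2, 1)
Match found at i = 4.

k = 4


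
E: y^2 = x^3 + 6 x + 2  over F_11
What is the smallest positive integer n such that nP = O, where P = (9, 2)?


Compute successive multiples of P until we hit O:
  1P = (9, 2)
  2P = (5, 5)
  3P = (1, 3)
  4P = (6, 10)
  5P = (8, 10)
  6P = (3, 5)
  7P = (2, 0)
  8P = (3, 6)
  ... (continuing to 14P)
  14P = O

ord(P) = 14


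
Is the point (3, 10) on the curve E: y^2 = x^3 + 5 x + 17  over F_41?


Check whether y^2 = x^3 + 5 x + 17 (mod 41) for (x, y) = (3, 10).
LHS: y^2 = 10^2 mod 41 = 18
RHS: x^3 + 5 x + 17 = 3^3 + 5*3 + 17 mod 41 = 18
LHS = RHS

Yes, on the curve


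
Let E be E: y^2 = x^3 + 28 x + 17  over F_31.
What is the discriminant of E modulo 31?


4 a^3 + 27 b^2 = 4*28^3 + 27*17^2 = 87808 + 7803 = 95611
Delta = -16 * (95611) = -1529776
Delta mod 31 = 12

Delta = 12 (mod 31)


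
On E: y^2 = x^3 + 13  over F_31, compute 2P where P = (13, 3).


k = 2 = 10_2 (binary, LSB first: 01)
Double-and-add from P = (13, 3):
  bit 0 = 0: acc unchanged = O
  bit 1 = 1: acc = O + (23, 20) = (23, 20)

2P = (23, 20)


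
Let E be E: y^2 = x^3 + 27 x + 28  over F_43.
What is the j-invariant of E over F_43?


Delta = -16(4 a^3 + 27 b^2) mod 43 = 39
-1728 * (4 a)^3 = -1728 * (4*27)^3 mod 43 = 42
j = 42 * 39^(-1) mod 43 = 11

j = 11 (mod 43)


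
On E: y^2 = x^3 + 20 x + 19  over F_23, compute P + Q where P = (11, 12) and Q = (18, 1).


P != Q, so use the chord formula.
s = (y2 - y1) / (x2 - x1) = (12) / (7) mod 23 = 5
x3 = s^2 - x1 - x2 mod 23 = 5^2 - 11 - 18 = 19
y3 = s (x1 - x3) - y1 mod 23 = 5 * (11 - 19) - 12 = 17

P + Q = (19, 17)


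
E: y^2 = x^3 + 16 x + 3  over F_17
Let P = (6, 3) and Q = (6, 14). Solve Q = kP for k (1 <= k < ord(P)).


Enumerate multiples of P until we hit Q = (6, 14):
  1P = (6, 3)
  2P = (9, 3)
  3P = (2, 14)
  4P = (7, 4)
  5P = (5, 15)
  6P = (14, 8)
  7P = (12, 6)
  8P = (12, 11)
  9P = (14, 9)
  10P = (5, 2)
  11P = (7, 13)
  12P = (2, 3)
  13P = (9, 14)
  14P = (6, 14)
Match found at i = 14.

k = 14


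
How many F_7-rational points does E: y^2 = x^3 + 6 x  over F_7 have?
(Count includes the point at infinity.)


For each x in F_7, count y with y^2 = x^3 + 6 x + 0 mod 7:
  x = 0: RHS = 0, y in [0]  -> 1 point(s)
  x = 1: RHS = 0, y in [0]  -> 1 point(s)
  x = 4: RHS = 4, y in [2, 5]  -> 2 point(s)
  x = 5: RHS = 1, y in [1, 6]  -> 2 point(s)
  x = 6: RHS = 0, y in [0]  -> 1 point(s)
Affine points: 7. Add the point at infinity: total = 8.

#E(F_7) = 8


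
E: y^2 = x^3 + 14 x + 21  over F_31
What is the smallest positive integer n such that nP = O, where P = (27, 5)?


Compute successive multiples of P until we hit O:
  1P = (27, 5)
  2P = (8, 26)
  3P = (1, 25)
  4P = (19, 27)
  5P = (10, 18)
  6P = (14, 27)
  7P = (29, 27)
  8P = (3, 11)
  ... (continuing to 17P)
  17P = O

ord(P) = 17


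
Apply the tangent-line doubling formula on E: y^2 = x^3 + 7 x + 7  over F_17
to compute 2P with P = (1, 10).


Doubling: s = (3 x1^2 + a) / (2 y1)
s = (3*1^2 + 7) / (2*10) mod 17 = 9
x3 = s^2 - 2 x1 mod 17 = 9^2 - 2*1 = 11
y3 = s (x1 - x3) - y1 mod 17 = 9 * (1 - 11) - 10 = 2

2P = (11, 2)


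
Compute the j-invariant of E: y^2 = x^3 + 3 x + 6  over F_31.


Delta = -16(4 a^3 + 27 b^2) mod 31 = 18
-1728 * (4 a)^3 = -1728 * (4*3)^3 mod 31 = 29
j = 29 * 18^(-1) mod 31 = 24

j = 24 (mod 31)


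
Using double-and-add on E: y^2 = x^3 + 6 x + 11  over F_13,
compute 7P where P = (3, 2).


k = 7 = 111_2 (binary, LSB first: 111)
Double-and-add from P = (3, 2):
  bit 0 = 1: acc = O + (3, 2) = (3, 2)
  bit 1 = 1: acc = (3, 2) + (6, 9) = (8, 8)
  bit 2 = 1: acc = (8, 8) + (5, 6) = (12, 11)

7P = (12, 11)


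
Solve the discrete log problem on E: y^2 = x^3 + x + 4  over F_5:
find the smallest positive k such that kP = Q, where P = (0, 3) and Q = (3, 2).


Enumerate multiples of P until we hit Q = (3, 2):
  1P = (0, 3)
  2P = (1, 1)
  3P = (3, 3)
  4P = (2, 2)
  5P = (2, 3)
  6P = (3, 2)
Match found at i = 6.

k = 6


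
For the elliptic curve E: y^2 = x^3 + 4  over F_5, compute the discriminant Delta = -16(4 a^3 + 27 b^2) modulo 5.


4 a^3 + 27 b^2 = 4*0^3 + 27*4^2 = 0 + 432 = 432
Delta = -16 * (432) = -6912
Delta mod 5 = 3

Delta = 3 (mod 5)


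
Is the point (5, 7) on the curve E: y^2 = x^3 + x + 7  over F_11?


Check whether y^2 = x^3 + 1 x + 7 (mod 11) for (x, y) = (5, 7).
LHS: y^2 = 7^2 mod 11 = 5
RHS: x^3 + 1 x + 7 = 5^3 + 1*5 + 7 mod 11 = 5
LHS = RHS

Yes, on the curve


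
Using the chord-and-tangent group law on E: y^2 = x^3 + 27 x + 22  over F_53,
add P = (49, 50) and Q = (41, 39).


P != Q, so use the chord formula.
s = (y2 - y1) / (x2 - x1) = (42) / (45) mod 53 = 8
x3 = s^2 - x1 - x2 mod 53 = 8^2 - 49 - 41 = 27
y3 = s (x1 - x3) - y1 mod 53 = 8 * (49 - 27) - 50 = 20

P + Q = (27, 20)


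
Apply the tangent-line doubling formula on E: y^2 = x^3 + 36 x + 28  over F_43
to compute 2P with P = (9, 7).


Doubling: s = (3 x1^2 + a) / (2 y1)
s = (3*9^2 + 36) / (2*7) mod 43 = 23
x3 = s^2 - 2 x1 mod 43 = 23^2 - 2*9 = 38
y3 = s (x1 - x3) - y1 mod 43 = 23 * (9 - 38) - 7 = 14

2P = (38, 14)


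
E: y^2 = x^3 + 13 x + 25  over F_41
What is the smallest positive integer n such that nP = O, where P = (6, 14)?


Compute successive multiples of P until we hit O:
  1P = (6, 14)
  2P = (38, 0)
  3P = (6, 27)
  4P = O

ord(P) = 4


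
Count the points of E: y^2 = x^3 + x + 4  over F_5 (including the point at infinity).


For each x in F_5, count y with y^2 = x^3 + 1 x + 4 mod 5:
  x = 0: RHS = 4, y in [2, 3]  -> 2 point(s)
  x = 1: RHS = 1, y in [1, 4]  -> 2 point(s)
  x = 2: RHS = 4, y in [2, 3]  -> 2 point(s)
  x = 3: RHS = 4, y in [2, 3]  -> 2 point(s)
Affine points: 8. Add the point at infinity: total = 9.

#E(F_5) = 9


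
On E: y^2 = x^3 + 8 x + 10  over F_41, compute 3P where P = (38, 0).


k = 3 = 11_2 (binary, LSB first: 11)
Double-and-add from P = (38, 0):
  bit 0 = 1: acc = O + (38, 0) = (38, 0)
  bit 1 = 1: acc = (38, 0) + O = (38, 0)

3P = (38, 0)


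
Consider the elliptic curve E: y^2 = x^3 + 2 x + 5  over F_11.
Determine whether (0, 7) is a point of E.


Check whether y^2 = x^3 + 2 x + 5 (mod 11) for (x, y) = (0, 7).
LHS: y^2 = 7^2 mod 11 = 5
RHS: x^3 + 2 x + 5 = 0^3 + 2*0 + 5 mod 11 = 5
LHS = RHS

Yes, on the curve


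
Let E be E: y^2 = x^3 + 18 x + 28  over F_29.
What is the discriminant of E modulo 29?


4 a^3 + 27 b^2 = 4*18^3 + 27*28^2 = 23328 + 21168 = 44496
Delta = -16 * (44496) = -711936
Delta mod 29 = 14

Delta = 14 (mod 29)


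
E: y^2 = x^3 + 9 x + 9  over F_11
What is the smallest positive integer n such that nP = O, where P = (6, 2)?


Compute successive multiples of P until we hit O:
  1P = (6, 2)
  2P = (0, 3)
  3P = (9, 4)
  4P = (5, 6)
  5P = (5, 5)
  6P = (9, 7)
  7P = (0, 8)
  8P = (6, 9)
  ... (continuing to 9P)
  9P = O

ord(P) = 9


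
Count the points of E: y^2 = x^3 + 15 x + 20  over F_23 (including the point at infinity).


For each x in F_23, count y with y^2 = x^3 + 15 x + 20 mod 23:
  x = 1: RHS = 13, y in [6, 17]  -> 2 point(s)
  x = 2: RHS = 12, y in [9, 14]  -> 2 point(s)
  x = 3: RHS = 0, y in [0]  -> 1 point(s)
  x = 4: RHS = 6, y in [11, 12]  -> 2 point(s)
  x = 5: RHS = 13, y in [6, 17]  -> 2 point(s)
  x = 6: RHS = 4, y in [2, 21]  -> 2 point(s)
  x = 7: RHS = 8, y in [10, 13]  -> 2 point(s)
  x = 8: RHS = 8, y in [10, 13]  -> 2 point(s)
  x = 15: RHS = 9, y in [3, 20]  -> 2 point(s)
  x = 16: RHS = 9, y in [3, 20]  -> 2 point(s)
  x = 17: RHS = 13, y in [6, 17]  -> 2 point(s)
  x = 18: RHS = 4, y in [2, 21]  -> 2 point(s)
  x = 22: RHS = 4, y in [2, 21]  -> 2 point(s)
Affine points: 25. Add the point at infinity: total = 26.

#E(F_23) = 26


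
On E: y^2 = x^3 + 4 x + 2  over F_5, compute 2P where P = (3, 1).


Doubling: s = (3 x1^2 + a) / (2 y1)
s = (3*3^2 + 4) / (2*1) mod 5 = 3
x3 = s^2 - 2 x1 mod 5 = 3^2 - 2*3 = 3
y3 = s (x1 - x3) - y1 mod 5 = 3 * (3 - 3) - 1 = 4

2P = (3, 4)


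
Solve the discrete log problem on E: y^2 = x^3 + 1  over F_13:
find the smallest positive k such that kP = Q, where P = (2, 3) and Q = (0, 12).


Enumerate multiples of P until we hit Q = (0, 12):
  1P = (2, 3)
  2P = (0, 1)
  3P = (12, 0)
  4P = (0, 12)
Match found at i = 4.

k = 4


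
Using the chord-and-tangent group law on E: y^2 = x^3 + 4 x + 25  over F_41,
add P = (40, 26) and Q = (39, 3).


P != Q, so use the chord formula.
s = (y2 - y1) / (x2 - x1) = (18) / (40) mod 41 = 23
x3 = s^2 - x1 - x2 mod 41 = 23^2 - 40 - 39 = 40
y3 = s (x1 - x3) - y1 mod 41 = 23 * (40 - 40) - 26 = 15

P + Q = (40, 15)


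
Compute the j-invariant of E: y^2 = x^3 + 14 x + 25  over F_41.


Delta = -16(4 a^3 + 27 b^2) mod 41 = 13
-1728 * (4 a)^3 = -1728 * (4*14)^3 mod 41 = 4
j = 4 * 13^(-1) mod 41 = 35

j = 35 (mod 41)


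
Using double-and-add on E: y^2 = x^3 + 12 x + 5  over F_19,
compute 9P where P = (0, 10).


k = 9 = 1001_2 (binary, LSB first: 1001)
Double-and-add from P = (0, 10):
  bit 0 = 1: acc = O + (0, 10) = (0, 10)
  bit 1 = 0: acc unchanged = (0, 10)
  bit 2 = 0: acc unchanged = (0, 10)
  bit 3 = 1: acc = (0, 10) + (10, 2) = (18, 12)

9P = (18, 12)


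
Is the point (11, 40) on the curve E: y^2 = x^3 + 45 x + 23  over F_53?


Check whether y^2 = x^3 + 45 x + 23 (mod 53) for (x, y) = (11, 40).
LHS: y^2 = 40^2 mod 53 = 10
RHS: x^3 + 45 x + 23 = 11^3 + 45*11 + 23 mod 53 = 47
LHS != RHS

No, not on the curve


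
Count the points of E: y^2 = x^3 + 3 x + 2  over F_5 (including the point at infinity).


For each x in F_5, count y with y^2 = x^3 + 3 x + 2 mod 5:
  x = 1: RHS = 1, y in [1, 4]  -> 2 point(s)
  x = 2: RHS = 1, y in [1, 4]  -> 2 point(s)
Affine points: 4. Add the point at infinity: total = 5.

#E(F_5) = 5


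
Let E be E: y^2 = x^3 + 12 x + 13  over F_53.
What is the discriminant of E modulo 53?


4 a^3 + 27 b^2 = 4*12^3 + 27*13^2 = 6912 + 4563 = 11475
Delta = -16 * (11475) = -183600
Delta mod 53 = 45

Delta = 45 (mod 53)


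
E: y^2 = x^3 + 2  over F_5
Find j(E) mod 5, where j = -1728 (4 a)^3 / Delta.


Delta = -16(4 a^3 + 27 b^2) mod 5 = 2
-1728 * (4 a)^3 = -1728 * (4*0)^3 mod 5 = 0
j = 0 * 2^(-1) mod 5 = 0

j = 0 (mod 5)


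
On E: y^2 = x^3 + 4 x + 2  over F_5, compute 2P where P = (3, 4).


Doubling: s = (3 x1^2 + a) / (2 y1)
s = (3*3^2 + 4) / (2*4) mod 5 = 2
x3 = s^2 - 2 x1 mod 5 = 2^2 - 2*3 = 3
y3 = s (x1 - x3) - y1 mod 5 = 2 * (3 - 3) - 4 = 1

2P = (3, 1)


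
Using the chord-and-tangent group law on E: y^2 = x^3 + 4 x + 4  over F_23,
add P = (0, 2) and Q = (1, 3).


P != Q, so use the chord formula.
s = (y2 - y1) / (x2 - x1) = (1) / (1) mod 23 = 1
x3 = s^2 - x1 - x2 mod 23 = 1^2 - 0 - 1 = 0
y3 = s (x1 - x3) - y1 mod 23 = 1 * (0 - 0) - 2 = 21

P + Q = (0, 21)


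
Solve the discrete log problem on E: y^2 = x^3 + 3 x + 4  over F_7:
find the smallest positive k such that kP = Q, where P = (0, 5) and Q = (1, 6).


Enumerate multiples of P until we hit Q = (1, 6):
  1P = (0, 5)
  2P = (1, 1)
  3P = (1, 6)
Match found at i = 3.

k = 3


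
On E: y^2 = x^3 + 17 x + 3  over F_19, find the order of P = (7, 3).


Compute successive multiples of P until we hit O:
  1P = (7, 3)
  2P = (9, 12)
  3P = (9, 7)
  4P = (7, 16)
  5P = O

ord(P) = 5


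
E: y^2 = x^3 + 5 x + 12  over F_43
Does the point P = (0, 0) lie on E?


Check whether y^2 = x^3 + 5 x + 12 (mod 43) for (x, y) = (0, 0).
LHS: y^2 = 0^2 mod 43 = 0
RHS: x^3 + 5 x + 12 = 0^3 + 5*0 + 12 mod 43 = 12
LHS != RHS

No, not on the curve


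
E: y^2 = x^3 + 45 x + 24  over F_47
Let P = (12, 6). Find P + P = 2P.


Doubling: s = (3 x1^2 + a) / (2 y1)
s = (3*12^2 + 45) / (2*6) mod 47 = 28
x3 = s^2 - 2 x1 mod 47 = 28^2 - 2*12 = 8
y3 = s (x1 - x3) - y1 mod 47 = 28 * (12 - 8) - 6 = 12

2P = (8, 12)


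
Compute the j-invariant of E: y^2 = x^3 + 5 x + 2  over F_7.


Delta = -16(4 a^3 + 27 b^2) mod 7 = 2
-1728 * (4 a)^3 = -1728 * (4*5)^3 mod 7 = 6
j = 6 * 2^(-1) mod 7 = 3

j = 3 (mod 7)


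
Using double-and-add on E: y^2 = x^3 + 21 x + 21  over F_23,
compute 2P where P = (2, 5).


k = 2 = 10_2 (binary, LSB first: 01)
Double-and-add from P = (2, 5):
  bit 0 = 0: acc unchanged = O
  bit 1 = 1: acc = O + (20, 0) = (20, 0)

2P = (20, 0)


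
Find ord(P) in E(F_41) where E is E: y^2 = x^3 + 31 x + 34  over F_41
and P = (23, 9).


Compute successive multiples of P until we hit O:
  1P = (23, 9)
  2P = (38, 23)
  3P = (39, 28)
  4P = (11, 36)
  5P = (30, 17)
  6P = (37, 16)
  7P = (12, 17)
  8P = (15, 15)
  ... (continuing to 42P)
  42P = O

ord(P) = 42


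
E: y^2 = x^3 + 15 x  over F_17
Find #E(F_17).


For each x in F_17, count y with y^2 = x^3 + 15 x + 0 mod 17:
  x = 0: RHS = 0, y in [0]  -> 1 point(s)
  x = 1: RHS = 16, y in [4, 13]  -> 2 point(s)
  x = 2: RHS = 4, y in [2, 15]  -> 2 point(s)
  x = 3: RHS = 4, y in [2, 15]  -> 2 point(s)
  x = 5: RHS = 13, y in [8, 9]  -> 2 point(s)
  x = 6: RHS = 0, y in [0]  -> 1 point(s)
  x = 11: RHS = 0, y in [0]  -> 1 point(s)
  x = 12: RHS = 4, y in [2, 15]  -> 2 point(s)
  x = 14: RHS = 13, y in [8, 9]  -> 2 point(s)
  x = 15: RHS = 13, y in [8, 9]  -> 2 point(s)
  x = 16: RHS = 1, y in [1, 16]  -> 2 point(s)
Affine points: 19. Add the point at infinity: total = 20.

#E(F_17) = 20


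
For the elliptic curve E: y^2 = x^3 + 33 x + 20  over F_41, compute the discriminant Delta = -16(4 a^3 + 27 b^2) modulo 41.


4 a^3 + 27 b^2 = 4*33^3 + 27*20^2 = 143748 + 10800 = 154548
Delta = -16 * (154548) = -2472768
Delta mod 41 = 24

Delta = 24 (mod 41)


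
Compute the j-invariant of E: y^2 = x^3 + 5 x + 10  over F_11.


Delta = -16(4 a^3 + 27 b^2) mod 11 = 5
-1728 * (4 a)^3 = -1728 * (4*5)^3 mod 11 = 8
j = 8 * 5^(-1) mod 11 = 6

j = 6 (mod 11)


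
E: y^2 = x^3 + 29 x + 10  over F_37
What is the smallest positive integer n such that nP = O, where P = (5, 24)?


Compute successive multiples of P until we hit O:
  1P = (5, 24)
  2P = (6, 17)
  3P = (1, 22)
  4P = (22, 23)
  5P = (31, 8)
  6P = (34, 28)
  7P = (26, 5)
  8P = (9, 36)
  ... (continuing to 30P)
  30P = O

ord(P) = 30


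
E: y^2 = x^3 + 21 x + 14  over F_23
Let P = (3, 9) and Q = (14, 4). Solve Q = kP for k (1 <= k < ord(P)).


Enumerate multiples of P until we hit Q = (14, 4):
  1P = (3, 9)
  2P = (19, 2)
  3P = (2, 15)
  4P = (8, 21)
  5P = (15, 22)
  6P = (14, 4)
Match found at i = 6.

k = 6


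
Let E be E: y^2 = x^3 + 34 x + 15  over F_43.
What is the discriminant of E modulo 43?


4 a^3 + 27 b^2 = 4*34^3 + 27*15^2 = 157216 + 6075 = 163291
Delta = -16 * (163291) = -2612656
Delta mod 43 = 24

Delta = 24 (mod 43)


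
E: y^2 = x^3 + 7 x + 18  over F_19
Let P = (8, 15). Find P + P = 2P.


Doubling: s = (3 x1^2 + a) / (2 y1)
s = (3*8^2 + 7) / (2*15) mod 19 = 6
x3 = s^2 - 2 x1 mod 19 = 6^2 - 2*8 = 1
y3 = s (x1 - x3) - y1 mod 19 = 6 * (8 - 1) - 15 = 8

2P = (1, 8)


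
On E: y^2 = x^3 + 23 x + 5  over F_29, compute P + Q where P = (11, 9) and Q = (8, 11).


P != Q, so use the chord formula.
s = (y2 - y1) / (x2 - x1) = (2) / (26) mod 29 = 9
x3 = s^2 - x1 - x2 mod 29 = 9^2 - 11 - 8 = 4
y3 = s (x1 - x3) - y1 mod 29 = 9 * (11 - 4) - 9 = 25

P + Q = (4, 25)


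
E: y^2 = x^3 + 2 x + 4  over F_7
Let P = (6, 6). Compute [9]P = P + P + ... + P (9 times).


k = 9 = 1001_2 (binary, LSB first: 1001)
Double-and-add from P = (6, 6):
  bit 0 = 1: acc = O + (6, 6) = (6, 6)
  bit 1 = 0: acc unchanged = (6, 6)
  bit 2 = 0: acc unchanged = (6, 6)
  bit 3 = 1: acc = (6, 6) + (3, 3) = (6, 1)

9P = (6, 1)


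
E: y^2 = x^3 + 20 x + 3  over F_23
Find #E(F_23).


For each x in F_23, count y with y^2 = x^3 + 20 x + 3 mod 23:
  x = 0: RHS = 3, y in [7, 16]  -> 2 point(s)
  x = 1: RHS = 1, y in [1, 22]  -> 2 point(s)
  x = 4: RHS = 9, y in [3, 20]  -> 2 point(s)
  x = 7: RHS = 3, y in [7, 16]  -> 2 point(s)
  x = 8: RHS = 8, y in [10, 13]  -> 2 point(s)
  x = 11: RHS = 13, y in [6, 17]  -> 2 point(s)
  x = 12: RHS = 16, y in [4, 19]  -> 2 point(s)
  x = 16: RHS = 3, y in [7, 16]  -> 2 point(s)
  x = 17: RHS = 12, y in [9, 14]  -> 2 point(s)
  x = 18: RHS = 8, y in [10, 13]  -> 2 point(s)
  x = 20: RHS = 8, y in [10, 13]  -> 2 point(s)
  x = 21: RHS = 1, y in [1, 22]  -> 2 point(s)
Affine points: 24. Add the point at infinity: total = 25.

#E(F_23) = 25
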